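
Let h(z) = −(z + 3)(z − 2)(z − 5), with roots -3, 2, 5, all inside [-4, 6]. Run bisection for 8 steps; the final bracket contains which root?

-3

h(1) = -16 < 0, so the root lies in [-4, 1]
h(-1.5) = -34.125 < 0, so the root lies in [-4, -1.5]
h(-2.75) = -9.203125 < 0, so the root lies in [-4, -2.75]
h(-3.375) = 16.8809 > 0, so the root lies in [-3.375, -2.75]
h(-3.0625) = 2.551 > 0, so the root lies in [-3.0625, -2.75]
h(-2.90625) = -3.6366 < 0, so the root lies in [-3.0625, -2.90625]
h(-2.984375) = -0.6218 < 0, so the root lies in [-3.0625, -2.984375]
h(-3.0234375) = 0.9447 > 0, so the root lies in [-3.0234375, -2.984375]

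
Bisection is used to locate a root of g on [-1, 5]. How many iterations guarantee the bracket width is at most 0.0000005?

Width after n steps is 6/2^n. Need 2^n ≥ 6/0.0000005 = 12000000.
2^23 = 8388608 < 12000000 ≤ 2^24 = 16777216, so n = 24.

24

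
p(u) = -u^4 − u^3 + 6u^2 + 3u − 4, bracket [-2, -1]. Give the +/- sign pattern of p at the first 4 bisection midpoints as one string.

m = -1.5, p(m) = 3.3125 (+); new bracket [-1.5, -1]
m = -1.25, p(m) = 1.136719 (+); new bracket [-1.25, -1]
m = -1.125, p(m) = 0.040771 (+); new bracket [-1.125, -1]
m = -1.0625, p(m) = -0.489 (−); new bracket [-1.125, -1.0625]

+++-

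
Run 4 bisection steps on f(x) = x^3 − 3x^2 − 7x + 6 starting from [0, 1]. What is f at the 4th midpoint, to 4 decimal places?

0.0945

f(0.5) = 1.875 > 0, so the root lies in [0.5, 1]
f(0.75) = -0.515625 < 0, so the root lies in [0.5, 0.75]
f(0.625) = 0.697266 > 0, so the root lies in [0.625, 0.75]
f(0.6875) = 0.0945 > 0, so the root lies in [0.6875, 0.75]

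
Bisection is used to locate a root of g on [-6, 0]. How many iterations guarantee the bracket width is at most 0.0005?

14

Width after n steps is 6/2^n. Need 2^n ≥ 6/0.0005 = 12000.
2^13 = 8192 < 12000 ≤ 2^14 = 16384, so n = 14.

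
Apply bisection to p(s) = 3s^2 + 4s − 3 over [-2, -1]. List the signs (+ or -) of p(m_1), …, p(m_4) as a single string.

midpoint -1.5: p = -2.25 < 0 → [-2, -1.5]
midpoint -1.75: p = -0.8125 < 0 → [-2, -1.75]
midpoint -1.875: p = 0.046875 > 0 → [-1.875, -1.75]
midpoint -1.8125: p = -0.3945 < 0 → [-1.875, -1.8125]

--+-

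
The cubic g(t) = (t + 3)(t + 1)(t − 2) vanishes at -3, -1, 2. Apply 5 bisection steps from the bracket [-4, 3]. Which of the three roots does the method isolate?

m = -0.5, g(m) = -3.125 (−); new bracket [-0.5, 3]
m = 1.25, g(m) = -7.171875 (−); new bracket [1.25, 3]
m = 2.125, g(m) = 2.001953 (+); new bracket [1.25, 2.125]
m = 1.6875, g(m) = -3.9368 (−); new bracket [1.6875, 2.125]
m = 1.90625, g(m) = -1.3368 (−); new bracket [1.90625, 2.125]

2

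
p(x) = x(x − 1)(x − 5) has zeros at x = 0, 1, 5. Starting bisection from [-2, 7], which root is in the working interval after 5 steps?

x = 2.5 gives p = -9.375, negative; keep [2.5, 7]
x = 4.75 gives p = -4.453125, negative; keep [4.75, 7]
x = 5.875 gives p = 25.060547, positive; keep [4.75, 5.875]
x = 5.3125 gives p = 7.1594, positive; keep [4.75, 5.3125]
x = 5.03125 gives p = 0.6338, positive; keep [4.75, 5.03125]

5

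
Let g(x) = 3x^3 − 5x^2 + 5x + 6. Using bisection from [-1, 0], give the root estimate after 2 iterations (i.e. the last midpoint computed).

m = -0.5, g(m) = 1.875 (+); new bracket [-1, -0.5]
m = -0.75, g(m) = -1.828125 (−); new bracket [-0.75, -0.5]

-0.75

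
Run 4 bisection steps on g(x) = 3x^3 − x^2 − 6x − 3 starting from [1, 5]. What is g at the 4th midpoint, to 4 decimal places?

-0.4844

x = 3 gives g = 51, positive; keep [1, 3]
x = 2 gives g = 5, positive; keep [1, 2]
x = 1.5 gives g = -4.125, negative; keep [1.5, 2]
x = 1.75 gives g = -0.4844, negative; keep [1.75, 2]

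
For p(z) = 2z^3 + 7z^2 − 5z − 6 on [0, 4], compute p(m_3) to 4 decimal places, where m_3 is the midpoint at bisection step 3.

9.0000

midpoint 2: p = 28 > 0 → [0, 2]
midpoint 1: p = -2 < 0 → [1, 2]
midpoint 1.5: p = 9 > 0 → [1, 1.5]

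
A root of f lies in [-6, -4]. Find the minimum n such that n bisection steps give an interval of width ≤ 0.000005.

Width after n steps is 2/2^n. Need 2^n ≥ 2/0.000005 = 400000.
2^18 = 262144 < 400000 ≤ 2^19 = 524288, so n = 19.

19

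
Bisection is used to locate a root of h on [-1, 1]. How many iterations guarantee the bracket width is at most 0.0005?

Width after n steps is 2/2^n. Need 2^n ≥ 2/0.0005 = 4000.
2^11 = 2048 < 4000 ≤ 2^12 = 4096, so n = 12.

12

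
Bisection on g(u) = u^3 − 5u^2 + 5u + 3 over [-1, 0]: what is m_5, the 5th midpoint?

-0.40625

m = -0.5, g(m) = -0.875 (−); new bracket [-0.5, 0]
m = -0.25, g(m) = 1.421875 (+); new bracket [-0.5, -0.25]
m = -0.375, g(m) = 0.369141 (+); new bracket [-0.5, -0.375]
m = -0.4375, g(m) = -0.2283 (−); new bracket [-0.4375, -0.375]
m = -0.40625, g(m) = 0.0765 (+); new bracket [-0.4375, -0.40625]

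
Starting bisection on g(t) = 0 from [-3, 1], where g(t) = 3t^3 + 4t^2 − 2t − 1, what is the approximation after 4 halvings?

-1.75

g(-1) = 2 > 0, so the root lies in [-3, -1]
g(-2) = -5 < 0, so the root lies in [-2, -1]
g(-1.5) = 0.875 > 0, so the root lies in [-2, -1.5]
g(-1.75) = -1.3281 < 0, so the root lies in [-1.75, -1.5]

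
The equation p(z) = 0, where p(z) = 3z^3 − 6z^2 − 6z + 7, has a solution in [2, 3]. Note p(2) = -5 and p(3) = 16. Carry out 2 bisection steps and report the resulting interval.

[2.25, 2.5]

p(2.5) = 1.375 > 0, so the root lies in [2, 2.5]
p(2.25) = -2.703125 < 0, so the root lies in [2.25, 2.5]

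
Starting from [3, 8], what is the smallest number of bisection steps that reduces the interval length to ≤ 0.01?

Width after n steps is 5/2^n. Need 2^n ≥ 5/0.01 = 500.
2^8 = 256 < 500 ≤ 2^9 = 512, so n = 9.

9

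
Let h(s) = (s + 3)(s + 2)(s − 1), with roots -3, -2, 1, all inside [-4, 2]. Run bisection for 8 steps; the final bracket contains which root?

midpoint -1: h = -4 < 0 → [-1, 2]
midpoint 0.5: h = -4.375 < 0 → [0.5, 2]
midpoint 1.25: h = 3.453125 > 0 → [0.5, 1.25]
midpoint 0.875: h = -1.3926 < 0 → [0.875, 1.25]
midpoint 1.0625: h = 0.7776 > 0 → [0.875, 1.0625]
midpoint 0.96875: h = -0.3682 < 0 → [0.96875, 1.0625]
midpoint 1.015625: h = 0.1892 > 0 → [0.96875, 1.015625]
midpoint 0.9921875: h = -0.0933 < 0 → [0.9921875, 1.015625]

1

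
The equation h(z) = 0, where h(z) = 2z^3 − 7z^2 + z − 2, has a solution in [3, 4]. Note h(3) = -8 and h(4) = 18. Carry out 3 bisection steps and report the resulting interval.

midpoint 3.5: h = 1.5 > 0 → [3, 3.5]
midpoint 3.25: h = -4.03125 < 0 → [3.25, 3.5]
midpoint 3.375: h = -1.472656 < 0 → [3.375, 3.5]

[3.375, 3.5]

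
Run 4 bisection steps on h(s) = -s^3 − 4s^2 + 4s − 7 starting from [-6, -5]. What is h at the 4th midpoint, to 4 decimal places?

-0.0193

h(-5.5) = 16.375 > 0, so the root lies in [-5.5, -5]
h(-5.25) = 6.453125 > 0, so the root lies in [-5.25, -5]
h(-5.125) = 2.048828 > 0, so the root lies in [-5.125, -5]
h(-5.0625) = -0.0193 < 0, so the root lies in [-5.125, -5.0625]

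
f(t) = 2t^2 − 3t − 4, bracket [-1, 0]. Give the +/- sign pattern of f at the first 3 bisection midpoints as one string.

--+

m = -0.5, f(m) = -2 (−); new bracket [-1, -0.5]
m = -0.75, f(m) = -0.625 (−); new bracket [-1, -0.75]
m = -0.875, f(m) = 0.15625 (+); new bracket [-0.875, -0.75]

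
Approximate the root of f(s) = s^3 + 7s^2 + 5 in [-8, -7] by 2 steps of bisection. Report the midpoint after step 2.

midpoint -7.5: f = -23.125 < 0 → [-7.5, -7]
midpoint -7.25: f = -8.140625 < 0 → [-7.25, -7]

-7.25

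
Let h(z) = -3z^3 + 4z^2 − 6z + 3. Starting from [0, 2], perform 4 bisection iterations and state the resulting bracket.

[0.625, 0.75]

m = 1, h(m) = -2 (−); new bracket [0, 1]
m = 0.5, h(m) = 0.625 (+); new bracket [0.5, 1]
m = 0.75, h(m) = -0.515625 (−); new bracket [0.5, 0.75]
m = 0.625, h(m) = 0.0801 (+); new bracket [0.625, 0.75]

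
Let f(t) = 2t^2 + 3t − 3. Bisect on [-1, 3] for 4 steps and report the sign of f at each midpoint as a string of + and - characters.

+--+

t = 1 gives f = 2, positive; keep [-1, 1]
t = 0 gives f = -3, negative; keep [0, 1]
t = 0.5 gives f = -1, negative; keep [0.5, 1]
t = 0.75 gives f = 0.375, positive; keep [0.5, 0.75]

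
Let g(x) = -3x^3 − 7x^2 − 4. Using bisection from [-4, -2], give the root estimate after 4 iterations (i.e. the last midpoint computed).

-2.625

g(-3) = 14 > 0, so the root lies in [-3, -2]
g(-2.5) = -0.875 < 0, so the root lies in [-3, -2.5]
g(-2.75) = 5.453125 > 0, so the root lies in [-2.75, -2.5]
g(-2.625) = 2.0293 > 0, so the root lies in [-2.625, -2.5]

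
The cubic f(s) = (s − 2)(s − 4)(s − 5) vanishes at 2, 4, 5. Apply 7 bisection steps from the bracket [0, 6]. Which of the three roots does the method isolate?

2

m = 3, f(m) = 2 (+); new bracket [0, 3]
m = 1.5, f(m) = -4.375 (−); new bracket [1.5, 3]
m = 2.25, f(m) = 1.203125 (+); new bracket [1.5, 2.25]
m = 1.875, f(m) = -0.8301 (−); new bracket [1.875, 2.25]
m = 2.0625, f(m) = 0.3557 (+); new bracket [1.875, 2.0625]
m = 1.96875, f(m) = -0.1924 (−); new bracket [1.96875, 2.0625]
m = 2.015625, f(m) = 0.0925 (+); new bracket [1.96875, 2.015625]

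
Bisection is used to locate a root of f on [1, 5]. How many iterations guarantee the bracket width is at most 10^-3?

12

Width after n steps is 4/2^n. Need 2^n ≥ 4/10^-3 = 4000.
2^11 = 2048 < 4000 ≤ 2^12 = 4096, so n = 12.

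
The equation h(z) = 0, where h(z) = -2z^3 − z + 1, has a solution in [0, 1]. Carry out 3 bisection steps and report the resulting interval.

m = 0.5, h(m) = 0.25 (+); new bracket [0.5, 1]
m = 0.75, h(m) = -0.59375 (−); new bracket [0.5, 0.75]
m = 0.625, h(m) = -0.113281 (−); new bracket [0.5, 0.625]

[0.5, 0.625]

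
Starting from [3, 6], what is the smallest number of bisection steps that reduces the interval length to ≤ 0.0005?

13

Width after n steps is 3/2^n. Need 2^n ≥ 3/0.0005 = 6000.
2^12 = 4096 < 6000 ≤ 2^13 = 8192, so n = 13.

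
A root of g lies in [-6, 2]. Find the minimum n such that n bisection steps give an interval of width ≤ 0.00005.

18

Width after n steps is 8/2^n. Need 2^n ≥ 8/0.00005 = 160000.
2^17 = 131072 < 160000 ≤ 2^18 = 262144, so n = 18.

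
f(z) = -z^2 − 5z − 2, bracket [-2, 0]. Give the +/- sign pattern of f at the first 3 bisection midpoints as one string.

++-

z = -1 gives f = 2, positive; keep [-1, 0]
z = -0.5 gives f = 0.25, positive; keep [-0.5, 0]
z = -0.25 gives f = -0.8125, negative; keep [-0.5, -0.25]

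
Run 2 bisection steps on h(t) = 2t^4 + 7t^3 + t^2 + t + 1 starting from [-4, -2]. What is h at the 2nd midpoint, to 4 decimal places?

9.7500

m = -3, h(m) = -20 (−); new bracket [-4, -3]
m = -3.5, h(m) = 9.75 (+); new bracket [-3.5, -3]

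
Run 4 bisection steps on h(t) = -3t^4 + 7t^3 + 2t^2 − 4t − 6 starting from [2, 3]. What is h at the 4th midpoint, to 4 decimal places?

t = 2.5 gives h = -11.3125, negative; keep [2, 2.5]
t = 2.25 gives h = -2.027344, negative; keep [2, 2.25]
t = 2.125 gives h = 0.528564, positive; keep [2.125, 2.25]
t = 2.1875 gives h = -0.6001, negative; keep [2.125, 2.1875]

-0.6001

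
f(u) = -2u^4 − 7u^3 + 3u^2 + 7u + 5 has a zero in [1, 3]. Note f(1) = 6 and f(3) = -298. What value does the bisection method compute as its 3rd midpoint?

1.25

midpoint 2: f = -57 < 0 → [1, 2]
midpoint 1.5: f = -11.5 < 0 → [1, 1.5]
midpoint 1.25: f = -0.117188 < 0 → [1, 1.25]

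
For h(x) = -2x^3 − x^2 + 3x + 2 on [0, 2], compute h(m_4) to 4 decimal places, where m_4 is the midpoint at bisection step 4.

-0.9648

midpoint 1: h = 2 > 0 → [1, 2]
midpoint 1.5: h = -2.5 < 0 → [1, 1.5]
midpoint 1.25: h = 0.28125 > 0 → [1.25, 1.5]
midpoint 1.375: h = -0.9648 < 0 → [1.25, 1.375]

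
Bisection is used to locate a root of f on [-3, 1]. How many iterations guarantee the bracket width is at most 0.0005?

Width after n steps is 4/2^n. Need 2^n ≥ 4/0.0005 = 8000.
2^12 = 4096 < 8000 ≤ 2^13 = 8192, so n = 13.

13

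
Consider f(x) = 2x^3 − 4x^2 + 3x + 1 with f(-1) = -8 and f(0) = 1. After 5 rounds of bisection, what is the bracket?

m = -0.5, f(m) = -1.75 (−); new bracket [-0.5, 0]
m = -0.25, f(m) = -0.03125 (−); new bracket [-0.25, 0]
m = -0.125, f(m) = 0.558594 (+); new bracket [-0.25, -0.125]
m = -0.1875, f(m) = 0.2837 (+); new bracket [-0.25, -0.1875]
m = -0.21875, f(m) = 0.1314 (+); new bracket [-0.25, -0.21875]

[-0.25, -0.21875]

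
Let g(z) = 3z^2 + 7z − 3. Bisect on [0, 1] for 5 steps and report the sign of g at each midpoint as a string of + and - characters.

midpoint 0.5: g = 1.25 > 0 → [0, 0.5]
midpoint 0.25: g = -1.0625 < 0 → [0.25, 0.5]
midpoint 0.375: g = 0.046875 > 0 → [0.25, 0.375]
midpoint 0.3125: g = -0.5195 < 0 → [0.3125, 0.375]
midpoint 0.34375: g = -0.2393 < 0 → [0.34375, 0.375]

+-+--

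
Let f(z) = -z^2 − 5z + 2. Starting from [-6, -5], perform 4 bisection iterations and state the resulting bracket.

f(-5.5) = -0.75 < 0, so the root lies in [-5.5, -5]
f(-5.25) = 0.6875 > 0, so the root lies in [-5.5, -5.25]
f(-5.375) = -0.015625 < 0, so the root lies in [-5.375, -5.25]
f(-5.3125) = 0.3398 > 0, so the root lies in [-5.375, -5.3125]

[-5.375, -5.3125]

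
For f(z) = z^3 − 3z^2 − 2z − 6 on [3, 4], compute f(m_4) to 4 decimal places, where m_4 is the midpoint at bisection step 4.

z = 3.5 gives f = -6.875, negative; keep [3.5, 4]
z = 3.75 gives f = -2.953125, negative; keep [3.75, 4]
z = 3.875 gives f = -0.611328, negative; keep [3.875, 4]
z = 3.9375 gives f = 0.6599, positive; keep [3.875, 3.9375]

0.6599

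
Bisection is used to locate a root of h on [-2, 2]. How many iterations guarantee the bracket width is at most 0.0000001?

26

Width after n steps is 4/2^n. Need 2^n ≥ 4/0.0000001 = 40000000.
2^25 = 33554432 < 40000000 ≤ 2^26 = 67108864, so n = 26.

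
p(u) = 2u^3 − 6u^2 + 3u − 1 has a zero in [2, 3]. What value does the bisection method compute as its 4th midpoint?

u = 2.5 gives p = 0.25, positive; keep [2, 2.5]
u = 2.25 gives p = -1.84375, negative; keep [2.25, 2.5]
u = 2.375 gives p = -0.925781, negative; keep [2.375, 2.5]
u = 2.4375 gives p = -0.3716, negative; keep [2.4375, 2.5]

2.4375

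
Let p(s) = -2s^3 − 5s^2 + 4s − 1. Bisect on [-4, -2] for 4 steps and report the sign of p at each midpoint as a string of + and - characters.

m = -3, p(m) = -4 (−); new bracket [-4, -3]
m = -3.5, p(m) = 9.5 (+); new bracket [-3.5, -3]
m = -3.25, p(m) = 1.84375 (+); new bracket [-3.25, -3]
m = -3.125, p(m) = -1.293 (−); new bracket [-3.25, -3.125]

-++-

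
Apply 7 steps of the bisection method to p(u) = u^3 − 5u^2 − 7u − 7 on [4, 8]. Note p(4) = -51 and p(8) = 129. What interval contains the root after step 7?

m = 6, p(m) = -13 (−); new bracket [6, 8]
m = 7, p(m) = 42 (+); new bracket [6, 7]
m = 6.5, p(m) = 10.875 (+); new bracket [6, 6.5]
m = 6.25, p(m) = -1.9219 (−); new bracket [6.25, 6.5]
m = 6.375, p(m) = 4.2559 (+); new bracket [6.25, 6.375]
m = 6.3125, p(m) = 1.1125 (+); new bracket [6.25, 6.3125]
m = 6.28125, p(m) = -0.4182 (−); new bracket [6.28125, 6.3125]

[6.28125, 6.3125]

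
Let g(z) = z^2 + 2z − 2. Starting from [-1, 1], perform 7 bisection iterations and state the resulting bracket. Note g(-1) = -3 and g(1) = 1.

midpoint 0: g = -2 < 0 → [0, 1]
midpoint 0.5: g = -0.75 < 0 → [0.5, 1]
midpoint 0.75: g = 0.0625 > 0 → [0.5, 0.75]
midpoint 0.625: g = -0.3594 < 0 → [0.625, 0.75]
midpoint 0.6875: g = -0.1523 < 0 → [0.6875, 0.75]
midpoint 0.71875: g = -0.0459 < 0 → [0.71875, 0.75]
midpoint 0.734375: g = 0.0081 > 0 → [0.71875, 0.734375]

[0.71875, 0.734375]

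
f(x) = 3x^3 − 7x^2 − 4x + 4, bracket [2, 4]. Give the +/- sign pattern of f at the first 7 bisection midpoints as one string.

m = 3, f(m) = 10 (+); new bracket [2, 3]
m = 2.5, f(m) = -2.875 (−); new bracket [2.5, 3]
m = 2.75, f(m) = 2.453125 (+); new bracket [2.5, 2.75]
m = 2.625, f(m) = -0.4707 (−); new bracket [2.625, 2.75]
m = 2.6875, f(m) = 0.9241 (+); new bracket [2.625, 2.6875]
m = 2.65625, f(m) = 0.2102 (+); new bracket [2.625, 2.65625]
m = 2.640625, f(m) = -0.1344 (−); new bracket [2.640625, 2.65625]

+-+-++-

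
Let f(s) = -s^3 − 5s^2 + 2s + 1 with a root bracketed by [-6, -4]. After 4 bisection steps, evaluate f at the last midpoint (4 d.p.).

m = -5, f(m) = -9 (−); new bracket [-6, -5]
m = -5.5, f(m) = 5.125 (+); new bracket [-5.5, -5]
m = -5.25, f(m) = -2.609375 (−); new bracket [-5.5, -5.25]
m = -5.375, f(m) = 1.084 (+); new bracket [-5.375, -5.25]

1.0840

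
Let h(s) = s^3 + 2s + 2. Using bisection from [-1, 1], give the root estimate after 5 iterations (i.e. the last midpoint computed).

-0.8125

s = 0 gives h = 2, positive; keep [-1, 0]
s = -0.5 gives h = 0.875, positive; keep [-1, -0.5]
s = -0.75 gives h = 0.078125, positive; keep [-1, -0.75]
s = -0.875 gives h = -0.4199, negative; keep [-0.875, -0.75]
s = -0.8125 gives h = -0.1614, negative; keep [-0.8125, -0.75]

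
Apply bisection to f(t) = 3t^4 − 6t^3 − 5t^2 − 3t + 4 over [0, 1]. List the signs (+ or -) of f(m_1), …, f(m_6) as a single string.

t = 0.5 gives f = 0.6875, positive; keep [0.5, 1]
t = 0.75 gives f = -2.644531, negative; keep [0.5, 0.75]
t = 0.625 gives f = -0.835205, negative; keep [0.5, 0.625]
t = 0.5625 gives f = -0.0371, negative; keep [0.5, 0.5625]
t = 0.53125 gives f = 0.3345, positive; keep [0.53125, 0.5625]
t = 0.546875 gives f = 0.151, positive; keep [0.546875, 0.5625]

+---++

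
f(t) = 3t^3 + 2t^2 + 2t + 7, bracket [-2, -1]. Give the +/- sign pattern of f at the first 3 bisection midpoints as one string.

t = -1.5 gives f = -1.625, negative; keep [-1.5, -1]
t = -1.25 gives f = 1.765625, positive; keep [-1.5, -1.25]
t = -1.375 gives f = 0.232422, positive; keep [-1.5, -1.375]

-++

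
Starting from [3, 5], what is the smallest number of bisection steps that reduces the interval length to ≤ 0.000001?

Width after n steps is 2/2^n. Need 2^n ≥ 2/0.000001 = 2000000.
2^20 = 1048576 < 2000000 ≤ 2^21 = 2097152, so n = 21.

21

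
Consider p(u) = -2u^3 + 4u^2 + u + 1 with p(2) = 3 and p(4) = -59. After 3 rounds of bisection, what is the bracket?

[2.25, 2.5]

m = 3, p(m) = -14 (−); new bracket [2, 3]
m = 2.5, p(m) = -2.75 (−); new bracket [2, 2.5]
m = 2.25, p(m) = 0.71875 (+); new bracket [2.25, 2.5]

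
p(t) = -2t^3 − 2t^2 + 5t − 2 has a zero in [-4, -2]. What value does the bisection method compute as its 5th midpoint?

-2.3125

p(-3) = 19 > 0, so the root lies in [-3, -2]
p(-2.5) = 4.25 > 0, so the root lies in [-2.5, -2]
p(-2.25) = -0.59375 < 0, so the root lies in [-2.5, -2.25]
p(-2.375) = 1.6367 > 0, so the root lies in [-2.375, -2.25]
p(-2.3125) = 0.4751 > 0, so the root lies in [-2.3125, -2.25]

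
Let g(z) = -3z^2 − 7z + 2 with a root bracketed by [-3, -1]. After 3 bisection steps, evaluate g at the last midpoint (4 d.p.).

g(-2) = 4 > 0, so the root lies in [-3, -2]
g(-2.5) = 0.75 > 0, so the root lies in [-3, -2.5]
g(-2.75) = -1.4375 < 0, so the root lies in [-2.75, -2.5]

-1.4375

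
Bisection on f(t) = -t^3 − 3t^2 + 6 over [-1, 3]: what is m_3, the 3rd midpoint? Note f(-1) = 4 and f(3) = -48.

m = 1, f(m) = 2 (+); new bracket [1, 3]
m = 2, f(m) = -14 (−); new bracket [1, 2]
m = 1.5, f(m) = -4.125 (−); new bracket [1, 1.5]

1.5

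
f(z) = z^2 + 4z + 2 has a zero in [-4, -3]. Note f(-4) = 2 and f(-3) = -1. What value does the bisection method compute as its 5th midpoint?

-3.40625

z = -3.5 gives f = 0.25, positive; keep [-3.5, -3]
z = -3.25 gives f = -0.4375, negative; keep [-3.5, -3.25]
z = -3.375 gives f = -0.109375, negative; keep [-3.5, -3.375]
z = -3.4375 gives f = 0.0664, positive; keep [-3.4375, -3.375]
z = -3.40625 gives f = -0.0225, negative; keep [-3.4375, -3.40625]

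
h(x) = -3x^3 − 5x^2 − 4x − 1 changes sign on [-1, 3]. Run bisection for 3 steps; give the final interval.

[-0.5, 0]

h(1) = -13 < 0, so the root lies in [-1, 1]
h(0) = -1 < 0, so the root lies in [-1, 0]
h(-0.5) = 0.125 > 0, so the root lies in [-0.5, 0]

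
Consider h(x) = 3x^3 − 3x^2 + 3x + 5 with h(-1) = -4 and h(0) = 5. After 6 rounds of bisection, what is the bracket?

[-0.734375, -0.71875]

x = -0.5 gives h = 2.375, positive; keep [-1, -0.5]
x = -0.75 gives h = -0.203125, negative; keep [-0.75, -0.5]
x = -0.625 gives h = 1.220703, positive; keep [-0.75, -0.625]
x = -0.6875 gives h = 0.5447, positive; keep [-0.75, -0.6875]
x = -0.71875 gives h = 0.18, positive; keep [-0.75, -0.71875]
x = -0.734375 gives h = -0.0092, negative; keep [-0.734375, -0.71875]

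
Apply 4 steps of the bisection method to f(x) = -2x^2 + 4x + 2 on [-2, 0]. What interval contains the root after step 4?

[-0.5, -0.375]

m = -1, f(m) = -4 (−); new bracket [-1, 0]
m = -0.5, f(m) = -0.5 (−); new bracket [-0.5, 0]
m = -0.25, f(m) = 0.875 (+); new bracket [-0.5, -0.25]
m = -0.375, f(m) = 0.2188 (+); new bracket [-0.5, -0.375]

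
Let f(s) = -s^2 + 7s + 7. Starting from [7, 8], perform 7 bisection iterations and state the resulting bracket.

[7.8828125, 7.890625]

m = 7.5, f(m) = 3.25 (+); new bracket [7.5, 8]
m = 7.75, f(m) = 1.1875 (+); new bracket [7.75, 8]
m = 7.875, f(m) = 0.109375 (+); new bracket [7.875, 8]
m = 7.9375, f(m) = -0.4414 (−); new bracket [7.875, 7.9375]
m = 7.90625, f(m) = -0.165 (−); new bracket [7.875, 7.90625]
m = 7.890625, f(m) = -0.0276 (−); new bracket [7.875, 7.890625]
m = 7.8828125, f(m) = 0.041 (+); new bracket [7.8828125, 7.890625]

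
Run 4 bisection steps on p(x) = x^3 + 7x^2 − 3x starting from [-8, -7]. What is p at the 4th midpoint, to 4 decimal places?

x = -7.5 gives p = -5.625, negative; keep [-7.5, -7]
x = -7.25 gives p = 8.609375, positive; keep [-7.5, -7.25]
x = -7.375 gives p = 1.728516, positive; keep [-7.5, -7.375]
x = -7.4375 gives p = -1.8884, negative; keep [-7.4375, -7.375]

-1.8884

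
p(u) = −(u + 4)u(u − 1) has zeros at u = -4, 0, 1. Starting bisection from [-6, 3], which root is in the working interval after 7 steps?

m = -1.5, p(m) = -9.375 (−); new bracket [-6, -1.5]
m = -3.75, p(m) = -4.453125 (−); new bracket [-6, -3.75]
m = -4.875, p(m) = 25.060547 (+); new bracket [-4.875, -3.75]
m = -4.3125, p(m) = 7.1594 (+); new bracket [-4.3125, -3.75]
m = -4.03125, p(m) = 0.6338 (+); new bracket [-4.03125, -3.75]
m = -3.890625, p(m) = -2.0811 (−); new bracket [-4.03125, -3.890625]
m = -3.9609375, p(m) = -0.7676 (−); new bracket [-4.03125, -3.9609375]

-4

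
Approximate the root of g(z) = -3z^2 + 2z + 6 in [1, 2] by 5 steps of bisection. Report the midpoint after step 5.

g(1.5) = 2.25 > 0, so the root lies in [1.5, 2]
g(1.75) = 0.3125 > 0, so the root lies in [1.75, 2]
g(1.875) = -0.796875 < 0, so the root lies in [1.75, 1.875]
g(1.8125) = -0.2305 < 0, so the root lies in [1.75, 1.8125]
g(1.78125) = 0.0439 > 0, so the root lies in [1.78125, 1.8125]

1.78125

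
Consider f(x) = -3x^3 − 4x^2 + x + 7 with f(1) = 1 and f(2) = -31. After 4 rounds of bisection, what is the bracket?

[1, 1.0625]

f(1.5) = -10.625 < 0, so the root lies in [1, 1.5]
f(1.25) = -3.859375 < 0, so the root lies in [1, 1.25]
f(1.125) = -1.208984 < 0, so the root lies in [1, 1.125]
f(1.0625) = -0.0515 < 0, so the root lies in [1, 1.0625]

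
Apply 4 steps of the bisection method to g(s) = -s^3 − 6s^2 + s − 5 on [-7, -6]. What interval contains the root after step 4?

[-6.3125, -6.25]

s = -6.5 gives g = 9.625, positive; keep [-6.5, -6]
s = -6.25 gives g = -1.484375, negative; keep [-6.5, -6.25]
s = -6.375 gives g = 3.865234, positive; keep [-6.375, -6.25]
s = -6.3125 gives g = 1.1399, positive; keep [-6.3125, -6.25]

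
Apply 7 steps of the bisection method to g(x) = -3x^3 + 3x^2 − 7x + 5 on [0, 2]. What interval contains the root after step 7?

g(1) = -2 < 0, so the root lies in [0, 1]
g(0.5) = 1.875 > 0, so the root lies in [0.5, 1]
g(0.75) = 0.171875 > 0, so the root lies in [0.75, 1]
g(0.875) = -0.8379 < 0, so the root lies in [0.75, 0.875]
g(0.8125) = -0.3162 < 0, so the root lies in [0.75, 0.8125]
g(0.78125) = -0.0682 < 0, so the root lies in [0.75, 0.78125]
g(0.765625) = 0.0528 > 0, so the root lies in [0.765625, 0.78125]

[0.765625, 0.78125]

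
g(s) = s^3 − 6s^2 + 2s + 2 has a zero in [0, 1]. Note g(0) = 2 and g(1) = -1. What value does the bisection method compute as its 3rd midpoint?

s = 0.5 gives g = 1.625, positive; keep [0.5, 1]
s = 0.75 gives g = 0.546875, positive; keep [0.75, 1]
s = 0.875 gives g = -0.173828, negative; keep [0.75, 0.875]

0.875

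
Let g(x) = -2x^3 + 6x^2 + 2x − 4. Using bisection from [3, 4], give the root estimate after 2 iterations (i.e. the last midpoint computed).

x = 3.5 gives g = -9.25, negative; keep [3, 3.5]
x = 3.25 gives g = -2.78125, negative; keep [3, 3.25]

3.25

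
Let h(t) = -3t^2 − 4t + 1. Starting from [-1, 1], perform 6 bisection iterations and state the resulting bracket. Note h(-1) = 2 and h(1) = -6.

[0.1875, 0.21875]

midpoint 0: h = 1 > 0 → [0, 1]
midpoint 0.5: h = -1.75 < 0 → [0, 0.5]
midpoint 0.25: h = -0.1875 < 0 → [0, 0.25]
midpoint 0.125: h = 0.4531 > 0 → [0.125, 0.25]
midpoint 0.1875: h = 0.1445 > 0 → [0.1875, 0.25]
midpoint 0.21875: h = -0.0186 < 0 → [0.1875, 0.21875]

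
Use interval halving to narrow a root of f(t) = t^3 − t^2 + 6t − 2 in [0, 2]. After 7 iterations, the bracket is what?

[0.34375, 0.359375]

f(1) = 4 > 0, so the root lies in [0, 1]
f(0.5) = 0.875 > 0, so the root lies in [0, 0.5]
f(0.25) = -0.546875 < 0, so the root lies in [0.25, 0.5]
f(0.375) = 0.1621 > 0, so the root lies in [0.25, 0.375]
f(0.3125) = -0.1921 < 0, so the root lies in [0.3125, 0.375]
f(0.34375) = -0.015 < 0, so the root lies in [0.34375, 0.375]
f(0.359375) = 0.0735 > 0, so the root lies in [0.34375, 0.359375]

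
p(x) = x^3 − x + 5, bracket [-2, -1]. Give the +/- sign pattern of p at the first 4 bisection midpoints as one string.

x = -1.5 gives p = 3.125, positive; keep [-2, -1.5]
x = -1.75 gives p = 1.390625, positive; keep [-2, -1.75]
x = -1.875 gives p = 0.283203, positive; keep [-2, -1.875]
x = -1.9375 gives p = -0.3357, negative; keep [-1.9375, -1.875]

+++-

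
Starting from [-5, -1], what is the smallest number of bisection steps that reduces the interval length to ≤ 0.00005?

17

Width after n steps is 4/2^n. Need 2^n ≥ 4/0.00005 = 80000.
2^16 = 65536 < 80000 ≤ 2^17 = 131072, so n = 17.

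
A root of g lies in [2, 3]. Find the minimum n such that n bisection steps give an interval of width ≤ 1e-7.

24

Width after n steps is 1/2^n. Need 2^n ≥ 1/1e-7 = 10000000.
2^23 = 8388608 < 10000000 ≤ 2^24 = 16777216, so n = 24.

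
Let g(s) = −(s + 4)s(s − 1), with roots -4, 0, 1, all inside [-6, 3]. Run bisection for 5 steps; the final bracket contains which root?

m = -1.5, g(m) = -9.375 (−); new bracket [-6, -1.5]
m = -3.75, g(m) = -4.453125 (−); new bracket [-6, -3.75]
m = -4.875, g(m) = 25.060547 (+); new bracket [-4.875, -3.75]
m = -4.3125, g(m) = 7.1594 (+); new bracket [-4.3125, -3.75]
m = -4.03125, g(m) = 0.6338 (+); new bracket [-4.03125, -3.75]

-4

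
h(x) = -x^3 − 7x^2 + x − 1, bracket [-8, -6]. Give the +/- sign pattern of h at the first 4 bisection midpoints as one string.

m = -7, h(m) = -8 (−); new bracket [-8, -7]
m = -7.5, h(m) = 19.625 (+); new bracket [-7.5, -7]
m = -7.25, h(m) = 4.890625 (+); new bracket [-7.25, -7]
m = -7.125, h(m) = -1.7793 (−); new bracket [-7.25, -7.125]

-++-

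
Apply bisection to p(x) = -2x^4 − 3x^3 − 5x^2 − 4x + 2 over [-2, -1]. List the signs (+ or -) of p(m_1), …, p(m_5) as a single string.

-+---

p(-1.5) = -3.25 < 0, so the root lies in [-1.5, -1]
p(-1.25) = 0.164062 > 0, so the root lies in [-1.5, -1.25]
p(-1.375) = -1.303223 < 0, so the root lies in [-1.375, -1.25]
p(-1.3125) = -0.5154 < 0, so the root lies in [-1.3125, -1.25]
p(-1.28125) = -0.1628 < 0, so the root lies in [-1.28125, -1.25]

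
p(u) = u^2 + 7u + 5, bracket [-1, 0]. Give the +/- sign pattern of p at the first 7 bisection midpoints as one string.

++--+++

midpoint -0.5: p = 1.75 > 0 → [-1, -0.5]
midpoint -0.75: p = 0.3125 > 0 → [-1, -0.75]
midpoint -0.875: p = -0.359375 < 0 → [-0.875, -0.75]
midpoint -0.8125: p = -0.0273 < 0 → [-0.8125, -0.75]
midpoint -0.78125: p = 0.1416 > 0 → [-0.8125, -0.78125]
midpoint -0.796875: p = 0.0569 > 0 → [-0.8125, -0.796875]
midpoint -0.8046875: p = 0.0147 > 0 → [-0.8125, -0.8046875]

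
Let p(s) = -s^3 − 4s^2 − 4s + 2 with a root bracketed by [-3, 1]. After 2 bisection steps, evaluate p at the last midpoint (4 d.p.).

2.0000

m = -1, p(m) = 3 (+); new bracket [-1, 1]
m = 0, p(m) = 2 (+); new bracket [0, 1]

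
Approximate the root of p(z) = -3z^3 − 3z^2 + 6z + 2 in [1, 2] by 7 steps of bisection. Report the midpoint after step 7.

1.1796875

p(1.5) = -5.875 < 0, so the root lies in [1, 1.5]
p(1.25) = -1.046875 < 0, so the root lies in [1, 1.25]
p(1.125) = 0.681641 > 0, so the root lies in [1.125, 1.25]
p(1.1875) = -0.1292 < 0, so the root lies in [1.125, 1.1875]
p(1.15625) = 0.2893 > 0, so the root lies in [1.15625, 1.1875]
p(1.171875) = 0.0834 > 0, so the root lies in [1.171875, 1.1875]
p(1.1796875) = -0.022 < 0, so the root lies in [1.171875, 1.1796875]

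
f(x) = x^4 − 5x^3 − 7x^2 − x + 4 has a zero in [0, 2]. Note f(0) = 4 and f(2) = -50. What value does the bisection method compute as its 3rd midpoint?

m = 1, f(m) = -8 (−); new bracket [0, 1]
m = 0.5, f(m) = 1.1875 (+); new bracket [0.5, 1]
m = 0.75, f(m) = -2.480469 (−); new bracket [0.5, 0.75]

0.75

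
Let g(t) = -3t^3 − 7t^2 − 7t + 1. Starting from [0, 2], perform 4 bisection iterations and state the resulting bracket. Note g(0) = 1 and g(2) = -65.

midpoint 1: g = -16 < 0 → [0, 1]
midpoint 0.5: g = -4.625 < 0 → [0, 0.5]
midpoint 0.25: g = -1.234375 < 0 → [0, 0.25]
midpoint 0.125: g = 0.0098 > 0 → [0.125, 0.25]

[0.125, 0.25]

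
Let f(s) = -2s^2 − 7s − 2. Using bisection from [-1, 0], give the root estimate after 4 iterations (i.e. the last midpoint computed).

f(-0.5) = 1 > 0, so the root lies in [-0.5, 0]
f(-0.25) = -0.375 < 0, so the root lies in [-0.5, -0.25]
f(-0.375) = 0.34375 > 0, so the root lies in [-0.375, -0.25]
f(-0.3125) = -0.0078 < 0, so the root lies in [-0.375, -0.3125]

-0.3125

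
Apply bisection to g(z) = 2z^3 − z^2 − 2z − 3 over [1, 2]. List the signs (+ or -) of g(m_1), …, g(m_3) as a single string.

-+-

z = 1.5 gives g = -1.5, negative; keep [1.5, 2]
z = 1.75 gives g = 1.15625, positive; keep [1.5, 1.75]
z = 1.625 gives g = -0.308594, negative; keep [1.625, 1.75]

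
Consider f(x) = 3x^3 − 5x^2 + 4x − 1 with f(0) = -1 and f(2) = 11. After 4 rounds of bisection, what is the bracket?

m = 1, f(m) = 1 (+); new bracket [0, 1]
m = 0.5, f(m) = 0.125 (+); new bracket [0, 0.5]
m = 0.25, f(m) = -0.265625 (−); new bracket [0.25, 0.5]
m = 0.375, f(m) = -0.0449 (−); new bracket [0.375, 0.5]

[0.375, 0.5]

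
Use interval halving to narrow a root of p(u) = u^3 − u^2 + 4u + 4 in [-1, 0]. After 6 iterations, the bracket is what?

[-0.765625, -0.75]

midpoint -0.5: p = 1.625 > 0 → [-1, -0.5]
midpoint -0.75: p = 0.015625 > 0 → [-1, -0.75]
midpoint -0.875: p = -0.935547 < 0 → [-0.875, -0.75]
midpoint -0.8125: p = -0.4465 < 0 → [-0.8125, -0.75]
midpoint -0.78125: p = -0.2122 < 0 → [-0.78125, -0.75]
midpoint -0.765625: p = -0.0975 < 0 → [-0.765625, -0.75]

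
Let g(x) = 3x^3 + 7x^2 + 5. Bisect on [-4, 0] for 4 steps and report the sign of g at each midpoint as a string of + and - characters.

x = -2 gives g = 9, positive; keep [-4, -2]
x = -3 gives g = -13, negative; keep [-3, -2]
x = -2.5 gives g = 1.875, positive; keep [-3, -2.5]
x = -2.75 gives g = -4.4531, negative; keep [-2.75, -2.5]

+-+-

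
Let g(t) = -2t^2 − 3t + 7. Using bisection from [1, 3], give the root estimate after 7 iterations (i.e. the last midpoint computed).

1.265625

g(2) = -7 < 0, so the root lies in [1, 2]
g(1.5) = -2 < 0, so the root lies in [1, 1.5]
g(1.25) = 0.125 > 0, so the root lies in [1.25, 1.5]
g(1.375) = -0.9062 < 0, so the root lies in [1.25, 1.375]
g(1.3125) = -0.3828 < 0, so the root lies in [1.25, 1.3125]
g(1.28125) = -0.127 < 0, so the root lies in [1.25, 1.28125]
g(1.265625) = -0.0005 < 0, so the root lies in [1.25, 1.265625]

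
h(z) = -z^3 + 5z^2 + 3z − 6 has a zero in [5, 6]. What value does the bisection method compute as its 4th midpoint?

5.3125

m = 5.5, h(m) = -4.625 (−); new bracket [5, 5.5]
m = 5.25, h(m) = 2.859375 (+); new bracket [5.25, 5.5]
m = 5.375, h(m) = -0.708984 (−); new bracket [5.25, 5.375]
m = 5.3125, h(m) = 1.1179 (+); new bracket [5.3125, 5.375]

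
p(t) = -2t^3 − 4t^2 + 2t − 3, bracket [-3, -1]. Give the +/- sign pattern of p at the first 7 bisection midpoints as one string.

midpoint -2: p = -7 < 0 → [-3, -2]
midpoint -2.5: p = -1.75 < 0 → [-3, -2.5]
midpoint -2.75: p = 2.84375 > 0 → [-2.75, -2.5]
midpoint -2.625: p = 0.3633 > 0 → [-2.625, -2.5]
midpoint -2.5625: p = -0.7378 < 0 → [-2.625, -2.5625]
midpoint -2.59375: p = -0.1985 < 0 → [-2.625, -2.59375]
midpoint -2.609375: p = 0.0795 > 0 → [-2.609375, -2.59375]

--++--+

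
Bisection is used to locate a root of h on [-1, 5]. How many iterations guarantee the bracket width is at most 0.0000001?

Width after n steps is 6/2^n. Need 2^n ≥ 6/0.0000001 = 60000000.
2^25 = 33554432 < 60000000 ≤ 2^26 = 67108864, so n = 26.

26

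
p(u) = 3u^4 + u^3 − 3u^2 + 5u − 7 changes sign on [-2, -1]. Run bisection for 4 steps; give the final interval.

u = -1.5 gives p = -9.4375, negative; keep [-2, -1.5]
u = -1.75 gives p = -2.160156, negative; keep [-2, -1.75]
u = -1.875 gives p = 3.565186, positive; keep [-1.875, -1.75]
u = -1.8125 gives p = 0.5044, positive; keep [-1.8125, -1.75]

[-1.8125, -1.75]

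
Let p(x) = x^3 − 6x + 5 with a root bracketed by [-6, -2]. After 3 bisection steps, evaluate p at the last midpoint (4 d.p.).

x = -4 gives p = -35, negative; keep [-4, -2]
x = -3 gives p = -4, negative; keep [-3, -2]
x = -2.5 gives p = 4.375, positive; keep [-3, -2.5]

4.3750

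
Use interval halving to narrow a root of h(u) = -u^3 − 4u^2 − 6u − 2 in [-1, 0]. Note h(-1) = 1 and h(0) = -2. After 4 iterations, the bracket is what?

[-0.5, -0.4375]

h(-0.5) = 0.125 > 0, so the root lies in [-0.5, 0]
h(-0.25) = -0.734375 < 0, so the root lies in [-0.5, -0.25]
h(-0.375) = -0.259766 < 0, so the root lies in [-0.5, -0.375]
h(-0.4375) = -0.0569 < 0, so the root lies in [-0.5, -0.4375]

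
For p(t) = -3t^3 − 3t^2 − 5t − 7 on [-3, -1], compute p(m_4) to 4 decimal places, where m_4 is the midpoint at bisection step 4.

-0.9004

p(-2) = 15 > 0, so the root lies in [-2, -1]
p(-1.5) = 3.875 > 0, so the root lies in [-1.5, -1]
p(-1.25) = 0.421875 > 0, so the root lies in [-1.25, -1]
p(-1.125) = -0.9004 < 0, so the root lies in [-1.25, -1.125]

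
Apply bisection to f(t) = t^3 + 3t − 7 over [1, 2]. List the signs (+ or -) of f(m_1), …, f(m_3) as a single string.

+--

f(1.5) = 0.875 > 0, so the root lies in [1, 1.5]
f(1.25) = -1.296875 < 0, so the root lies in [1.25, 1.5]
f(1.375) = -0.275391 < 0, so the root lies in [1.375, 1.5]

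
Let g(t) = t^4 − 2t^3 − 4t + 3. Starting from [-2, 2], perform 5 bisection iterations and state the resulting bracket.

midpoint 0: g = 3 > 0 → [0, 2]
midpoint 1: g = -2 < 0 → [0, 1]
midpoint 0.5: g = 0.8125 > 0 → [0.5, 1]
midpoint 0.75: g = -0.5273 < 0 → [0.5, 0.75]
midpoint 0.625: g = 0.1643 > 0 → [0.625, 0.75]

[0.625, 0.75]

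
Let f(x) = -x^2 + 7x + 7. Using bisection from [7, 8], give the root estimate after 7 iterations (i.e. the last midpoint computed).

7.8828125

x = 7.5 gives f = 3.25, positive; keep [7.5, 8]
x = 7.75 gives f = 1.1875, positive; keep [7.75, 8]
x = 7.875 gives f = 0.109375, positive; keep [7.875, 8]
x = 7.9375 gives f = -0.4414, negative; keep [7.875, 7.9375]
x = 7.90625 gives f = -0.165, negative; keep [7.875, 7.90625]
x = 7.890625 gives f = -0.0276, negative; keep [7.875, 7.890625]
x = 7.8828125 gives f = 0.041, positive; keep [7.8828125, 7.890625]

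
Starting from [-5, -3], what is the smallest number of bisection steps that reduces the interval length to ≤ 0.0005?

Width after n steps is 2/2^n. Need 2^n ≥ 2/0.0005 = 4000.
2^11 = 2048 < 4000 ≤ 2^12 = 4096, so n = 12.

12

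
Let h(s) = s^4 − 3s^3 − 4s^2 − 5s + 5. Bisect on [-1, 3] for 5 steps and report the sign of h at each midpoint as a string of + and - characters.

-++--

midpoint 1: h = -6 < 0 → [-1, 1]
midpoint 0: h = 5 > 0 → [0, 1]
midpoint 0.5: h = 1.1875 > 0 → [0.5, 1]
midpoint 0.75: h = -1.9492 < 0 → [0.5, 0.75]
midpoint 0.625: h = -0.2673 < 0 → [0.5, 0.625]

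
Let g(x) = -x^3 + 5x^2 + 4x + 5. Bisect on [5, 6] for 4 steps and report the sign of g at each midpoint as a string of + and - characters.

g(5.5) = 11.875 > 0, so the root lies in [5.5, 6]
g(5.75) = 3.203125 > 0, so the root lies in [5.75, 6]
g(5.875) = -1.701172 < 0, so the root lies in [5.75, 5.875]
g(5.8125) = 0.7996 > 0, so the root lies in [5.8125, 5.875]

++-+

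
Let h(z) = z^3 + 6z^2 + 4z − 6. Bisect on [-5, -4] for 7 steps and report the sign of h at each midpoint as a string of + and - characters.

z = -4.5 gives h = 6.375, positive; keep [-5, -4.5]
z = -4.75 gives h = 3.203125, positive; keep [-5, -4.75]
z = -4.875 gives h = 1.236328, positive; keep [-5, -4.875]
z = -4.9375 gives h = 0.1526, positive; keep [-5, -4.9375]
z = -4.96875 gives h = -0.415, negative; keep [-4.96875, -4.9375]
z = -4.953125 gives h = -0.129, negative; keep [-4.953125, -4.9375]
z = -4.9453125 gives h = 0.0123, positive; keep [-4.953125, -4.9453125]

++++--+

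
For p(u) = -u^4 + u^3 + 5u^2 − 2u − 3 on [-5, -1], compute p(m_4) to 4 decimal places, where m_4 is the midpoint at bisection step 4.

1.0742

p(-3) = -60 < 0, so the root lies in [-3, -1]
p(-2) = -3 < 0, so the root lies in [-2, -1]
p(-1.5) = 2.8125 > 0, so the root lies in [-2, -1.5]
p(-1.75) = 1.0742 > 0, so the root lies in [-2, -1.75]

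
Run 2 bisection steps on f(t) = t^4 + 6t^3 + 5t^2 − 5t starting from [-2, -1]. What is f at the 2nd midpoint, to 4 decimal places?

f(-1.5) = 3.5625 > 0, so the root lies in [-2, -1.5]
f(-1.75) = 1.285156 > 0, so the root lies in [-2, -1.75]

1.2852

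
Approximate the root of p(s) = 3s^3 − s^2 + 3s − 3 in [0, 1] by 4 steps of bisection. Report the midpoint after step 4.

0.8125

s = 0.5 gives p = -1.375, negative; keep [0.5, 1]
s = 0.75 gives p = -0.046875, negative; keep [0.75, 1]
s = 0.875 gives p = 0.869141, positive; keep [0.75, 0.875]
s = 0.8125 gives p = 0.3865, positive; keep [0.75, 0.8125]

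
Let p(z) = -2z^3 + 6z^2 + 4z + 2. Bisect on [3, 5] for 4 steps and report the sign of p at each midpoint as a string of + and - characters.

-+-+

p(4) = -14 < 0, so the root lies in [3, 4]
p(3.5) = 3.75 > 0, so the root lies in [3.5, 4]
p(3.75) = -4.09375 < 0, so the root lies in [3.5, 3.75]
p(3.625) = 0.0742 > 0, so the root lies in [3.625, 3.75]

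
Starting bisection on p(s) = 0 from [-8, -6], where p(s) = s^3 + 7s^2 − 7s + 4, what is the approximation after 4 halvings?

s = -7 gives p = 53, positive; keep [-8, -7]
s = -7.5 gives p = 28.375, positive; keep [-8, -7.5]
s = -7.75 gives p = 13.203125, positive; keep [-8, -7.75]
s = -7.875 gives p = 4.8613, positive; keep [-8, -7.875]

-7.875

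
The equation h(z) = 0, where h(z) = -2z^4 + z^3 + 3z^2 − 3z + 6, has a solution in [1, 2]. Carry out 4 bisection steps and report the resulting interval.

m = 1.5, h(m) = 1.5 (+); new bracket [1.5, 2]
m = 1.75, h(m) = -3.460938 (−); new bracket [1.5, 1.75]
m = 1.625, h(m) = -0.60791 (−); new bracket [1.5, 1.625]
m = 1.5625, h(m) = 0.5305 (+); new bracket [1.5625, 1.625]

[1.5625, 1.625]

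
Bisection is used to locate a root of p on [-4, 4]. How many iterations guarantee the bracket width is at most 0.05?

8

Width after n steps is 8/2^n. Need 2^n ≥ 8/0.05 = 160.
2^7 = 128 < 160 ≤ 2^8 = 256, so n = 8.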